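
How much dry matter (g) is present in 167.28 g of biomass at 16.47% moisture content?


Wd = Ww * (1 - MC/100)
= 167.28 * (1 - 16.47/100)
= 139.7290 g

139.7290 g


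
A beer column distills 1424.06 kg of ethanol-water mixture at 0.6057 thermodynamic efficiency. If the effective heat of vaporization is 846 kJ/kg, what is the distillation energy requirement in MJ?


E = m * 846 / (eta * 1000)
= 1424.06 * 846 / (0.6057 * 1000)
= 1989.0288 MJ

1989.0288 MJ


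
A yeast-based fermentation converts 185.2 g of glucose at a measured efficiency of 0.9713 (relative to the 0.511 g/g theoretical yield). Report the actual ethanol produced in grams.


Actual ethanol: m = 0.511 * 185.2 * 0.9713
m = 91.9211 g

91.9211 g


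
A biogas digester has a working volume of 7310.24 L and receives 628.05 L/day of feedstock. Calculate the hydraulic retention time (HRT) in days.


HRT = V / Q
= 7310.24 / 628.05
= 11.6396 days

11.6396 days


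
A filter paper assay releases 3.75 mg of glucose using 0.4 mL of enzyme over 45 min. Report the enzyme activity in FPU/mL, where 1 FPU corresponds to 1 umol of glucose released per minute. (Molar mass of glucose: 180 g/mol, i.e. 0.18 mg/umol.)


Activity = glucose_mg / (0.18 mg/umol * V_mL * t_min)
= 3.75 / (0.18 * 0.4 * 45)
= 1.1574 FPU/mL

1.1574 FPU/mL


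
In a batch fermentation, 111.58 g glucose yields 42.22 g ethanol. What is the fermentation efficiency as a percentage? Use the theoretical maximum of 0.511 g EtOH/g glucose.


Fermentation efficiency = (actual / (0.511 * glucose)) * 100
= (42.22 / (0.511 * 111.58)) * 100
= 74.0476%

74.0476%


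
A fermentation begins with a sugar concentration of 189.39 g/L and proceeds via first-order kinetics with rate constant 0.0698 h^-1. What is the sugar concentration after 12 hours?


S = S0 * exp(-k * t)
S = 189.39 * exp(-0.0698 * 12)
S = 81.9581 g/L

81.9581 g/L


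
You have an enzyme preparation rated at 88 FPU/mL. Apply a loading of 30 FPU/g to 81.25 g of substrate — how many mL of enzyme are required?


V = dosage * m_sub / activity
V = 30 * 81.25 / 88
V = 27.6989 mL

27.6989 mL


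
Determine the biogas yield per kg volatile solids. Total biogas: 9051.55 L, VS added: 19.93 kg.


Y = V / VS
= 9051.55 / 19.93
= 454.1671 L/kg VS

454.1671 L/kg VS


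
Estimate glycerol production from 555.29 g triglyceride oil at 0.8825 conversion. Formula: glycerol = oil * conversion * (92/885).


glycerol = oil * conv * (92/885)
= 555.29 * 0.8825 * 92 / 885
= 50.9424 g

50.9424 g


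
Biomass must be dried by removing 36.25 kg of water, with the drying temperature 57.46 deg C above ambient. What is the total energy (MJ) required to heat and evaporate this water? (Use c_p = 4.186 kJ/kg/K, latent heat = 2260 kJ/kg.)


E = m_water * (4.186 * dT + 2260) / 1000
= 36.25 * (4.186 * 57.46 + 2260) / 1000
= 90.6441 MJ

90.6441 MJ


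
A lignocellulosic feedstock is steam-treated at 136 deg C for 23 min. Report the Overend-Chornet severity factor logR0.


logR0 = log10(t * exp((T - 100) / 14.75))
= log10(23 * exp((136 - 100) / 14.75))
= 2.4217

2.4217


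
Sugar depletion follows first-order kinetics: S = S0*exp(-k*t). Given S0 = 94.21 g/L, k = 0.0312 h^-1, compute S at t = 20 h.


S = S0 * exp(-k * t)
S = 94.21 * exp(-0.0312 * 20)
S = 50.4774 g/L

50.4774 g/L


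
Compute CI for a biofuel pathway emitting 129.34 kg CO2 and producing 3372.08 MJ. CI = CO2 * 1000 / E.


CI = CO2 * 1000 / E
= 129.34 * 1000 / 3372.08
= 38.3561 g CO2/MJ

38.3561 g CO2/MJ


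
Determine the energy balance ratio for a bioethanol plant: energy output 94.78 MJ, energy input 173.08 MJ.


EROI = E_out / E_in
= 94.78 / 173.08
= 0.5476

0.5476


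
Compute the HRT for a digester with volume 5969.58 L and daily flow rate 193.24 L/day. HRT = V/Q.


HRT = V / Q
= 5969.58 / 193.24
= 30.8921 days

30.8921 days


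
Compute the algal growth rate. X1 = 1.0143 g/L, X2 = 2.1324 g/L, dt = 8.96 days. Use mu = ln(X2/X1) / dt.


mu = ln(X2/X1) / dt
= ln(2.1324/1.0143) / 8.96
= 0.0829 per day

0.0829 per day


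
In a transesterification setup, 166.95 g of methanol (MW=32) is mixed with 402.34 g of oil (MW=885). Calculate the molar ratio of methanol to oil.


Molar ratio = n_MeOH / n_oil = (MeOH/32) / (oil/885) = (MeOH * 885) / (32 * oil)
= (166.95 * 885) / (32 * 402.34)
= 11.4759

11.4759


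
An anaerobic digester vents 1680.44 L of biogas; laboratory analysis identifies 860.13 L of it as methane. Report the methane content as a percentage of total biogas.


CH4% = V_CH4 / V_total * 100
= 860.13 / 1680.44 * 100
= 51.1848%

51.1848%


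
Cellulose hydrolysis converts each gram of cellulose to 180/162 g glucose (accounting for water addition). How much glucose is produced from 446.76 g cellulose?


glucose = cellulose * 180/162
= 446.76 * 180/162
= 496.4000 g

496.4000 g


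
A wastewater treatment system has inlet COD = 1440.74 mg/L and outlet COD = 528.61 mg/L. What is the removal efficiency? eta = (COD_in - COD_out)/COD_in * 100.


eta = (COD_in - COD_out) / COD_in * 100
= (1440.74 - 528.61) / 1440.74 * 100
= 63.3098%

63.3098%


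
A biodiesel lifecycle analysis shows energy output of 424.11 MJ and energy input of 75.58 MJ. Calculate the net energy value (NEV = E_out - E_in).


NEV = E_out - E_in
= 424.11 - 75.58
= 348.5300 MJ

348.5300 MJ


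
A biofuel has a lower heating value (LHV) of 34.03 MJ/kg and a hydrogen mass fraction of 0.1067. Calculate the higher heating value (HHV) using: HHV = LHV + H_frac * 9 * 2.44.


HHV = LHV + H_frac * 9 * 2.44
= 34.03 + 0.1067 * 9 * 2.44
= 36.3731 MJ/kg

36.3731 MJ/kg


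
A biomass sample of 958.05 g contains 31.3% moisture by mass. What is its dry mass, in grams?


Wd = Ww * (1 - MC/100)
= 958.05 * (1 - 31.3/100)
= 658.1803 g

658.1803 g


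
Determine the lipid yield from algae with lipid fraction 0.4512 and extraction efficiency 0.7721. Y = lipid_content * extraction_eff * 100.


Y = lipid_content * extraction_eff * 100
= 0.4512 * 0.7721 * 100
= 34.8372%

34.8372%


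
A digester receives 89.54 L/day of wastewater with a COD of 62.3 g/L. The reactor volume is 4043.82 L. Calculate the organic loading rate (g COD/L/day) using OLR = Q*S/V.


OLR = Q * S / V
= 89.54 * 62.3 / 4043.82
= 1.3795 g/L/day

1.3795 g/L/day


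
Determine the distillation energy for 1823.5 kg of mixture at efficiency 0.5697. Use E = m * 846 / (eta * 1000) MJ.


E = m * 846 / (eta * 1000)
= 1823.5 * 846 / (0.5697 * 1000)
= 2707.8831 MJ

2707.8831 MJ


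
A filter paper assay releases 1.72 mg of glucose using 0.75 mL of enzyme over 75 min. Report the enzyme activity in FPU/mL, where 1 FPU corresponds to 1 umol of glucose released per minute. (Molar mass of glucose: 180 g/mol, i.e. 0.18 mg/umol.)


Activity = glucose_mg / (0.18 mg/umol * V_mL * t_min)
= 1.72 / (0.18 * 0.75 * 75)
= 0.1699 FPU/mL

0.1699 FPU/mL


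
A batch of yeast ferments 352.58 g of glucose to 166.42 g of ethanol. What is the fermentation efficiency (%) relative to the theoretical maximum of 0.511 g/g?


Fermentation efficiency = (actual / (0.511 * glucose)) * 100
= (166.42 / (0.511 * 352.58)) * 100
= 92.3691%

92.3691%


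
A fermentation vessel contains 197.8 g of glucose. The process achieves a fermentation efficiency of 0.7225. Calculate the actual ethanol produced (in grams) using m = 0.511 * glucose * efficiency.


Actual ethanol: m = 0.511 * 197.8 * 0.7225
m = 73.0273 g

73.0273 g


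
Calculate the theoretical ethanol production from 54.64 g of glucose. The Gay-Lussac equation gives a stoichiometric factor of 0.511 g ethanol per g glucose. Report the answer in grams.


Theoretical ethanol yield: m_EtOH = 0.511 * m_glucose
m_EtOH = 0.511 * 54.64 = 27.9210 g

27.9210 g


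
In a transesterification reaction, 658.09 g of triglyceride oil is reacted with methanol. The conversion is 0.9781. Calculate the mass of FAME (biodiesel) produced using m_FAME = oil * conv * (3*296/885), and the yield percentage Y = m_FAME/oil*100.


m_FAME = oil * conv * (3 * 296 / 885) = oil * conv * (888/885)
= 658.09 * 0.9781 * 888 / 885
= 645.8598 g
Y = m_FAME / oil * 100 = conv * (888/885) * 100
= 0.9781 * 888 / 885 * 100
= 98.14%

645.8598 g FAME; Y = 98.14%


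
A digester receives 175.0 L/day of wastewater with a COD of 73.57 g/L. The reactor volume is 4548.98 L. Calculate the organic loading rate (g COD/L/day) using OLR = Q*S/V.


OLR = Q * S / V
= 175.0 * 73.57 / 4548.98
= 2.8302 g/L/day

2.8302 g/L/day


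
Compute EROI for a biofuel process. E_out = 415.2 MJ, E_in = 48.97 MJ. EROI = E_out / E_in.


EROI = E_out / E_in
= 415.2 / 48.97
= 8.4787

8.4787


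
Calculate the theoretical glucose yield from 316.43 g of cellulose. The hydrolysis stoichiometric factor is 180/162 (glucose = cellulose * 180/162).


glucose = cellulose * 180/162
= 316.43 * 180/162
= 351.5889 g

351.5889 g


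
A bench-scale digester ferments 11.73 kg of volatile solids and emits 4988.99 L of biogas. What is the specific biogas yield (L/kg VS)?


Y = V / VS
= 4988.99 / 11.73
= 425.3188 L/kg VS

425.3188 L/kg VS


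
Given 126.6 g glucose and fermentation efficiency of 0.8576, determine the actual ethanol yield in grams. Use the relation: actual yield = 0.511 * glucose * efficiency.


Actual ethanol: m = 0.511 * 126.6 * 0.8576
m = 55.4804 g

55.4804 g


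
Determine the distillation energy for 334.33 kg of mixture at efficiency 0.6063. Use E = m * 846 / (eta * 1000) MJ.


E = m * 846 / (eta * 1000)
= 334.33 * 846 / (0.6063 * 1000)
= 466.5070 MJ

466.5070 MJ


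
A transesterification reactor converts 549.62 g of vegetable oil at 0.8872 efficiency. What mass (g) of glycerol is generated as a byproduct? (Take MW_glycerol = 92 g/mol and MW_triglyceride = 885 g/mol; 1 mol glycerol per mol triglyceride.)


glycerol = oil * conv * (92/885)
= 549.62 * 0.8872 * 92 / 885
= 50.6907 g

50.6907 g


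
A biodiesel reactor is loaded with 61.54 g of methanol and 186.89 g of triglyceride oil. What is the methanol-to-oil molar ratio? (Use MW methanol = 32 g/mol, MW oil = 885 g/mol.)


Molar ratio = n_MeOH / n_oil = (MeOH/32) / (oil/885) = (MeOH * 885) / (32 * oil)
= (61.54 * 885) / (32 * 186.89)
= 9.1068

9.1068


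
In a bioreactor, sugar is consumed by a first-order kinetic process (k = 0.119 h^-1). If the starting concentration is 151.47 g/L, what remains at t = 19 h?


S = S0 * exp(-k * t)
S = 151.47 * exp(-0.119 * 19)
S = 15.7902 g/L

15.7902 g/L


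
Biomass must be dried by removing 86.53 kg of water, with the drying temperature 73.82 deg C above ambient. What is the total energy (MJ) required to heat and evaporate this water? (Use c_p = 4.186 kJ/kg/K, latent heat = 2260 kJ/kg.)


E = m_water * (4.186 * dT + 2260) / 1000
= 86.53 * (4.186 * 73.82 + 2260) / 1000
= 222.2965 MJ

222.2965 MJ


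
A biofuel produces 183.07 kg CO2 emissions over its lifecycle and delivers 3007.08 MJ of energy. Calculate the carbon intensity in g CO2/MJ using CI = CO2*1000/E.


CI = CO2 * 1000 / E
= 183.07 * 1000 / 3007.08
= 60.8797 g CO2/MJ

60.8797 g CO2/MJ


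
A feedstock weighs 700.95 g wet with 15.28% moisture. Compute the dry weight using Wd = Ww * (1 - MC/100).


Wd = Ww * (1 - MC/100)
= 700.95 * (1 - 15.28/100)
= 593.8448 g

593.8448 g


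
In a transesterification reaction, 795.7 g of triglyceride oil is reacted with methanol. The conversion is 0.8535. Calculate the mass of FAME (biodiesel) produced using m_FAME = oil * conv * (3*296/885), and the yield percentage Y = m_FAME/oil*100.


m_FAME = oil * conv * (3 * 296 / 885) = oil * conv * (888/885)
= 795.7 * 0.8535 * 888 / 885
= 681.4321 g
Y = m_FAME / oil * 100 = conv * (888/885) * 100
= 0.8535 * 888 / 885 * 100
= 85.64%

681.4321 g FAME; Y = 85.64%


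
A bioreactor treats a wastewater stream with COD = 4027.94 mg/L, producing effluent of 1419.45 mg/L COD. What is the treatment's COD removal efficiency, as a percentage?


eta = (COD_in - COD_out) / COD_in * 100
= (4027.94 - 1419.45) / 4027.94 * 100
= 64.7599%

64.7599%


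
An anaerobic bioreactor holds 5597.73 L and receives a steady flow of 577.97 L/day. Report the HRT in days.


HRT = V / Q
= 5597.73 / 577.97
= 9.6852 days

9.6852 days


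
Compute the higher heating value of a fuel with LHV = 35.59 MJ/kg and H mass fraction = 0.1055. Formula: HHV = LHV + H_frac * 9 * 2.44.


HHV = LHV + H_frac * 9 * 2.44
= 35.59 + 0.1055 * 9 * 2.44
= 37.9068 MJ/kg

37.9068 MJ/kg


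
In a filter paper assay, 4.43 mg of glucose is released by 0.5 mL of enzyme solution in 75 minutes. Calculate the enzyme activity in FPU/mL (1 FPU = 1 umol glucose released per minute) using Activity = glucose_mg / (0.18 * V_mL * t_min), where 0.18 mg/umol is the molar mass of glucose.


Activity = glucose_mg / (0.18 mg/umol * V_mL * t_min)
= 4.43 / (0.18 * 0.5 * 75)
= 0.6563 FPU/mL

0.6563 FPU/mL


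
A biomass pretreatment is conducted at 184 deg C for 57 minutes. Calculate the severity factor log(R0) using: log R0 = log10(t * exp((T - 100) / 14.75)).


logR0 = log10(t * exp((T - 100) / 14.75))
= log10(57 * exp((184 - 100) / 14.75))
= 4.2291

4.2291


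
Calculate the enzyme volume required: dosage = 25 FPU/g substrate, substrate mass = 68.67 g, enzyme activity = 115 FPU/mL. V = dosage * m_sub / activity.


V = dosage * m_sub / activity
V = 25 * 68.67 / 115
V = 14.9283 mL

14.9283 mL


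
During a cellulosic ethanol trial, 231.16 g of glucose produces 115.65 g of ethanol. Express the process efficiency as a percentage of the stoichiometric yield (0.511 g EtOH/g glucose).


Fermentation efficiency = (actual / (0.511 * glucose)) * 100
= (115.65 / (0.511 * 231.16)) * 100
= 97.9066%

97.9066%


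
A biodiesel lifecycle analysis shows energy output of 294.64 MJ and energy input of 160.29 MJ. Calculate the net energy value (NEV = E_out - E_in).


NEV = E_out - E_in
= 294.64 - 160.29
= 134.3500 MJ

134.3500 MJ


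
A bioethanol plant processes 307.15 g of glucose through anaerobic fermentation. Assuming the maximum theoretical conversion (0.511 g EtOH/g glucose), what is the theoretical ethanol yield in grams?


Theoretical ethanol yield: m_EtOH = 0.511 * m_glucose
m_EtOH = 0.511 * 307.15 = 156.9536 g

156.9536 g


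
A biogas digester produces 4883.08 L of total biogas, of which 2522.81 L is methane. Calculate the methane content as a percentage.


CH4% = V_CH4 / V_total * 100
= 2522.81 / 4883.08 * 100
= 51.6643%

51.6643%


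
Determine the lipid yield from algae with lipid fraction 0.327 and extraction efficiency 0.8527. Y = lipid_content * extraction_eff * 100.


Y = lipid_content * extraction_eff * 100
= 0.327 * 0.8527 * 100
= 27.8833%

27.8833%


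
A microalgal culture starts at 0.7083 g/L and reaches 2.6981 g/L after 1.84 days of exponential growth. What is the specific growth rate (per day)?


mu = ln(X2/X1) / dt
= ln(2.6981/0.7083) / 1.84
= 0.7269 per day

0.7269 per day


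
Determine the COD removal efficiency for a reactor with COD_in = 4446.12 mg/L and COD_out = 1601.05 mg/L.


eta = (COD_in - COD_out) / COD_in * 100
= (4446.12 - 1601.05) / 4446.12 * 100
= 63.9900%

63.9900%


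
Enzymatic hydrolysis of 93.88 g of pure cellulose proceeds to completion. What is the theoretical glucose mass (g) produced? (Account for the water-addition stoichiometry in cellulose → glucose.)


glucose = cellulose * 180/162
= 93.88 * 180/162
= 104.3111 g

104.3111 g


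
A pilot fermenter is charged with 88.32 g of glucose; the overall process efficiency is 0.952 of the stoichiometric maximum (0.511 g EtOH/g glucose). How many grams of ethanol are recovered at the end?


Actual ethanol: m = 0.511 * 88.32 * 0.952
m = 42.9652 g

42.9652 g


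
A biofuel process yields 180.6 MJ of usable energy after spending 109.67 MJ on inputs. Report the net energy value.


NEV = E_out - E_in
= 180.6 - 109.67
= 70.9300 MJ

70.9300 MJ


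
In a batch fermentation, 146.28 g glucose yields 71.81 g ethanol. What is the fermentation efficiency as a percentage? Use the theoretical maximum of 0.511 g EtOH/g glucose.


Fermentation efficiency = (actual / (0.511 * glucose)) * 100
= (71.81 / (0.511 * 146.28)) * 100
= 96.0681%

96.0681%


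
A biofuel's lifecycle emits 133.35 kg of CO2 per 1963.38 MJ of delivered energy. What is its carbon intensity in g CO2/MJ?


CI = CO2 * 1000 / E
= 133.35 * 1000 / 1963.38
= 67.9186 g CO2/MJ

67.9186 g CO2/MJ


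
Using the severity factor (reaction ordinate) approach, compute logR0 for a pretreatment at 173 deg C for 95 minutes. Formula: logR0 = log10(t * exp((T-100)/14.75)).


logR0 = log10(t * exp((T - 100) / 14.75))
= log10(95 * exp((173 - 100) / 14.75))
= 4.1271

4.1271


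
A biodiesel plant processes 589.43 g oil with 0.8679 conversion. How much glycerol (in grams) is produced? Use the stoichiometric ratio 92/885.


glycerol = oil * conv * (92/885)
= 589.43 * 0.8679 * 92 / 885
= 53.1798 g

53.1798 g


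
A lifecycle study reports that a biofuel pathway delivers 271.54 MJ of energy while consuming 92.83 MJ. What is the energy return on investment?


EROI = E_out / E_in
= 271.54 / 92.83
= 2.9251

2.9251


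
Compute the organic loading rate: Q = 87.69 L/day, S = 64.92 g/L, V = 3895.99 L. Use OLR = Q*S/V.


OLR = Q * S / V
= 87.69 * 64.92 / 3895.99
= 1.4612 g/L/day

1.4612 g/L/day


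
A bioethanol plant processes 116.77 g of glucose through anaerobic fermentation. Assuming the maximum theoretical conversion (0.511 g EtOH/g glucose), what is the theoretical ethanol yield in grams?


Theoretical ethanol yield: m_EtOH = 0.511 * m_glucose
m_EtOH = 0.511 * 116.77 = 59.6695 g

59.6695 g


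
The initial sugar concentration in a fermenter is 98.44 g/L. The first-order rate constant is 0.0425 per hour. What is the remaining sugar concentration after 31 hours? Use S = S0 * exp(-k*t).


S = S0 * exp(-k * t)
S = 98.44 * exp(-0.0425 * 31)
S = 26.3626 g/L

26.3626 g/L


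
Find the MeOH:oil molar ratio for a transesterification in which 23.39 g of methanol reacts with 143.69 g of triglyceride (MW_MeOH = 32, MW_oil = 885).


Molar ratio = n_MeOH / n_oil = (MeOH/32) / (oil/885) = (MeOH * 885) / (32 * oil)
= (23.39 * 885) / (32 * 143.69)
= 4.5019

4.5019


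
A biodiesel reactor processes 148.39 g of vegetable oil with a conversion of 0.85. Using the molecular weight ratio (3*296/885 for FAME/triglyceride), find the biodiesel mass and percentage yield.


m_FAME = oil * conv * (3 * 296 / 885) = oil * conv * (888/885)
= 148.39 * 0.85 * 888 / 885
= 126.5591 g
Y = m_FAME / oil * 100 = conv * (888/885) * 100
= 0.85 * 888 / 885 * 100
= 85.29%

126.5591 g FAME; Y = 85.29%


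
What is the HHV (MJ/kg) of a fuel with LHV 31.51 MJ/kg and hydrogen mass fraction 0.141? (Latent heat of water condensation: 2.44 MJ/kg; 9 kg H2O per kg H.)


HHV = LHV + H_frac * 9 * 2.44
= 31.51 + 0.141 * 9 * 2.44
= 34.6064 MJ/kg

34.6064 MJ/kg


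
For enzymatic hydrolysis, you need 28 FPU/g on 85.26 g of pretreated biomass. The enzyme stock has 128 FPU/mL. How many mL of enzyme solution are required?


V = dosage * m_sub / activity
V = 28 * 85.26 / 128
V = 18.6506 mL

18.6506 mL


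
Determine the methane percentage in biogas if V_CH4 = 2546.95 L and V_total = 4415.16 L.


CH4% = V_CH4 / V_total * 100
= 2546.95 / 4415.16 * 100
= 57.6865%

57.6865%


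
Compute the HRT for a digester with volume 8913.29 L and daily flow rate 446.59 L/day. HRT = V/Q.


HRT = V / Q
= 8913.29 / 446.59
= 19.9586 days

19.9586 days


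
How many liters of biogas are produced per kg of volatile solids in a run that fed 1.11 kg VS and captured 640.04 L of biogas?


Y = V / VS
= 640.04 / 1.11
= 576.6126 L/kg VS

576.6126 L/kg VS


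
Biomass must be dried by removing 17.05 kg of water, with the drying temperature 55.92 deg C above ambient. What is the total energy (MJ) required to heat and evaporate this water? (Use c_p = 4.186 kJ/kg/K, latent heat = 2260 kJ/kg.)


E = m_water * (4.186 * dT + 2260) / 1000
= 17.05 * (4.186 * 55.92 + 2260) / 1000
= 42.5241 MJ

42.5241 MJ


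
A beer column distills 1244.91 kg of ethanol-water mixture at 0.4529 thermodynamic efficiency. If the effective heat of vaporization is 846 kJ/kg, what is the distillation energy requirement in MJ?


E = m * 846 / (eta * 1000)
= 1244.91 * 846 / (0.4529 * 1000)
= 2325.4446 MJ

2325.4446 MJ


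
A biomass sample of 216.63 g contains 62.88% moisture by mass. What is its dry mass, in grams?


Wd = Ww * (1 - MC/100)
= 216.63 * (1 - 62.88/100)
= 80.4131 g

80.4131 g


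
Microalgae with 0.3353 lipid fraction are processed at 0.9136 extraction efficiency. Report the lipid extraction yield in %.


Y = lipid_content * extraction_eff * 100
= 0.3353 * 0.9136 * 100
= 30.6330%

30.6330%


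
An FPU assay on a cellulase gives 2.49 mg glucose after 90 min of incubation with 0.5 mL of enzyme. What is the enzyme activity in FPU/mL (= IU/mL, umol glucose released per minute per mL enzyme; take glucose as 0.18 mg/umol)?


Activity = glucose_mg / (0.18 mg/umol * V_mL * t_min)
= 2.49 / (0.18 * 0.5 * 90)
= 0.3074 FPU/mL

0.3074 FPU/mL


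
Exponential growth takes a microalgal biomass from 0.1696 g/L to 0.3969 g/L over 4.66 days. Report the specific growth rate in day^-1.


mu = ln(X2/X1) / dt
= ln(0.3969/0.1696) / 4.66
= 0.1825 per day

0.1825 per day


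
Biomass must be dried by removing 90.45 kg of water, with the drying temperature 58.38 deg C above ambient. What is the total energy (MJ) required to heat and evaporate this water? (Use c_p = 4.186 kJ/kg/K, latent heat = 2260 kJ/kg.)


E = m_water * (4.186 * dT + 2260) / 1000
= 90.45 * (4.186 * 58.38 + 2260) / 1000
= 226.5211 MJ

226.5211 MJ


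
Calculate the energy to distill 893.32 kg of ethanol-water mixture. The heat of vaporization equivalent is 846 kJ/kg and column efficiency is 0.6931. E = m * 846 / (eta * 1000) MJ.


E = m * 846 / (eta * 1000)
= 893.32 * 846 / (0.6931 * 1000)
= 1090.3892 MJ

1090.3892 MJ


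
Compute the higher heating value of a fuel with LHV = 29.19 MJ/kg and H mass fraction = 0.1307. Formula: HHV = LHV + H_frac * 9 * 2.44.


HHV = LHV + H_frac * 9 * 2.44
= 29.19 + 0.1307 * 9 * 2.44
= 32.0602 MJ/kg

32.0602 MJ/kg


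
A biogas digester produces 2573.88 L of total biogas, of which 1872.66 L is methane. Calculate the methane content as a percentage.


CH4% = V_CH4 / V_total * 100
= 1872.66 / 2573.88 * 100
= 72.7563%

72.7563%


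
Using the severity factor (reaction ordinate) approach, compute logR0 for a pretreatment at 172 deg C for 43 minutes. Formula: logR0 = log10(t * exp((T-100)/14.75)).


logR0 = log10(t * exp((T - 100) / 14.75))
= log10(43 * exp((172 - 100) / 14.75))
= 3.7534

3.7534


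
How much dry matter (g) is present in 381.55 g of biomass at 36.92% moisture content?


Wd = Ww * (1 - MC/100)
= 381.55 * (1 - 36.92/100)
= 240.6817 g

240.6817 g


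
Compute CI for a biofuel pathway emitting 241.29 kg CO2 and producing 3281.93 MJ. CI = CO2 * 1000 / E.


CI = CO2 * 1000 / E
= 241.29 * 1000 / 3281.93
= 73.5208 g CO2/MJ

73.5208 g CO2/MJ


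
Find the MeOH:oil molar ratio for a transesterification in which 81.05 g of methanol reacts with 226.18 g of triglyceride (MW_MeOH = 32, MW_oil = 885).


Molar ratio = n_MeOH / n_oil = (MeOH/32) / (oil/885) = (MeOH * 885) / (32 * oil)
= (81.05 * 885) / (32 * 226.18)
= 9.9104

9.9104


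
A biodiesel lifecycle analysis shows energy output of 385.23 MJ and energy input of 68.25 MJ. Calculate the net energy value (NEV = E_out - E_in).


NEV = E_out - E_in
= 385.23 - 68.25
= 316.9800 MJ

316.9800 MJ


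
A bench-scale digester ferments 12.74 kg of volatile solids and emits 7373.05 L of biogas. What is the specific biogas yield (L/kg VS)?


Y = V / VS
= 7373.05 / 12.74
= 578.7323 L/kg VS

578.7323 L/kg VS


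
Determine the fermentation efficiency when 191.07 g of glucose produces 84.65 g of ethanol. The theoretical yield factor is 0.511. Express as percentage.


Fermentation efficiency = (actual / (0.511 * glucose)) * 100
= (84.65 / (0.511 * 191.07)) * 100
= 86.6989%

86.6989%


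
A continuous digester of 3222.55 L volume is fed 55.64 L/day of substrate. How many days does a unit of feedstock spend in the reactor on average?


HRT = V / Q
= 3222.55 / 55.64
= 57.9179 days

57.9179 days


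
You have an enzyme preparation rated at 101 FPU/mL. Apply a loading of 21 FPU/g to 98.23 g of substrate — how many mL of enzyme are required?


V = dosage * m_sub / activity
V = 21 * 98.23 / 101
V = 20.4241 mL

20.4241 mL


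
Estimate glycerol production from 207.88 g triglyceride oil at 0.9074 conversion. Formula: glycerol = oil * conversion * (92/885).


glycerol = oil * conv * (92/885)
= 207.88 * 0.9074 * 92 / 885
= 19.6090 g

19.6090 g


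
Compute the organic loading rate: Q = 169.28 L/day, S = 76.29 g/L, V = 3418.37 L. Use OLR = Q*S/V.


OLR = Q * S / V
= 169.28 * 76.29 / 3418.37
= 3.7779 g/L/day

3.7779 g/L/day


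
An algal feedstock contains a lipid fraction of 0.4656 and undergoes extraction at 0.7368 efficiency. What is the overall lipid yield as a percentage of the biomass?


Y = lipid_content * extraction_eff * 100
= 0.4656 * 0.7368 * 100
= 34.3054%

34.3054%


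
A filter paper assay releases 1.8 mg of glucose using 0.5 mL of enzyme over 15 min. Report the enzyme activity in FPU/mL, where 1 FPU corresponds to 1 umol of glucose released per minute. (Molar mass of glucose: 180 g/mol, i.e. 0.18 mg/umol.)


Activity = glucose_mg / (0.18 mg/umol * V_mL * t_min)
= 1.8 / (0.18 * 0.5 * 15)
= 1.3333 FPU/mL

1.3333 FPU/mL


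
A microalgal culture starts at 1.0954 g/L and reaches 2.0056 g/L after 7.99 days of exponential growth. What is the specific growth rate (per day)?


mu = ln(X2/X1) / dt
= ln(2.0056/1.0954) / 7.99
= 0.0757 per day

0.0757 per day


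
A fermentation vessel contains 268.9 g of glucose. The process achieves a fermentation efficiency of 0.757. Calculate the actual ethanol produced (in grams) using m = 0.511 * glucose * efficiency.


Actual ethanol: m = 0.511 * 268.9 * 0.757
m = 104.0178 g

104.0178 g


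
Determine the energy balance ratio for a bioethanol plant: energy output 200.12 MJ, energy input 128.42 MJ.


EROI = E_out / E_in
= 200.12 / 128.42
= 1.5583

1.5583


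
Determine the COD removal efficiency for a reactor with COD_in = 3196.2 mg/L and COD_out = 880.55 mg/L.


eta = (COD_in - COD_out) / COD_in * 100
= (3196.2 - 880.55) / 3196.2 * 100
= 72.4501%

72.4501%


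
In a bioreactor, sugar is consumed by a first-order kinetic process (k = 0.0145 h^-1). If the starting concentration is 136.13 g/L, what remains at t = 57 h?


S = S0 * exp(-k * t)
S = 136.13 * exp(-0.0145 * 57)
S = 59.5675 g/L

59.5675 g/L


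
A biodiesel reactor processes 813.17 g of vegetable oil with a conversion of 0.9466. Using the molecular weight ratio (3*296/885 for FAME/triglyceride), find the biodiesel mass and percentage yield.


m_FAME = oil * conv * (3 * 296 / 885) = oil * conv * (888/885)
= 813.17 * 0.9466 * 888 / 885
= 772.3560 g
Y = m_FAME / oil * 100 = conv * (888/885) * 100
= 0.9466 * 888 / 885 * 100
= 94.98%

772.3560 g FAME; Y = 94.98%


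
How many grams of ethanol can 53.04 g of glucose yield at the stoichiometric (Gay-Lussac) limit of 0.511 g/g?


Theoretical ethanol yield: m_EtOH = 0.511 * m_glucose
m_EtOH = 0.511 * 53.04 = 27.1034 g

27.1034 g


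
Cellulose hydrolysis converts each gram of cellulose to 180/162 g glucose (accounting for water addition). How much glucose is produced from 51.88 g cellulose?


glucose = cellulose * 180/162
= 51.88 * 180/162
= 57.6444 g

57.6444 g


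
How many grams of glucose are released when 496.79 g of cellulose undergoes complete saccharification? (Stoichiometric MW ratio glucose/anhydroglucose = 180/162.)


glucose = cellulose * 180/162
= 496.79 * 180/162
= 551.9889 g

551.9889 g


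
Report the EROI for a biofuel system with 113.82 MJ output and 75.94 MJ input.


EROI = E_out / E_in
= 113.82 / 75.94
= 1.4988

1.4988


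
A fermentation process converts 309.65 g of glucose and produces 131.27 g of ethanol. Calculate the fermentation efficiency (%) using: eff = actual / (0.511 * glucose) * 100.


Fermentation efficiency = (actual / (0.511 * glucose)) * 100
= (131.27 / (0.511 * 309.65)) * 100
= 82.9609%

82.9609%


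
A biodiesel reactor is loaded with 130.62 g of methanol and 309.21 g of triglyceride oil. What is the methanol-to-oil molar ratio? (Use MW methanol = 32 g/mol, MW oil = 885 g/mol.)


Molar ratio = n_MeOH / n_oil = (MeOH/32) / (oil/885) = (MeOH * 885) / (32 * oil)
= (130.62 * 885) / (32 * 309.21)
= 11.6829

11.6829


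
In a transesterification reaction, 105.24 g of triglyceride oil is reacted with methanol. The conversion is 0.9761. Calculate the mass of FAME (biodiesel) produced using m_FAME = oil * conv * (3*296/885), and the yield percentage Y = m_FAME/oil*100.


m_FAME = oil * conv * (3 * 296 / 885) = oil * conv * (888/885)
= 105.24 * 0.9761 * 888 / 885
= 103.0730 g
Y = m_FAME / oil * 100 = conv * (888/885) * 100
= 0.9761 * 888 / 885 * 100
= 97.94%

103.0730 g FAME; Y = 97.94%


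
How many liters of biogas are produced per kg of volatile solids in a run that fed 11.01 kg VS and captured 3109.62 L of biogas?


Y = V / VS
= 3109.62 / 11.01
= 282.4360 L/kg VS

282.4360 L/kg VS


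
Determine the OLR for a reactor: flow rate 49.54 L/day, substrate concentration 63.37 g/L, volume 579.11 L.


OLR = Q * S / V
= 49.54 * 63.37 / 579.11
= 5.4210 g/L/day

5.4210 g/L/day


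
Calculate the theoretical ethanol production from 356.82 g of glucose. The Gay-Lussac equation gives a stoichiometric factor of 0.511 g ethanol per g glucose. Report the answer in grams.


Theoretical ethanol yield: m_EtOH = 0.511 * m_glucose
m_EtOH = 0.511 * 356.82 = 182.3350 g

182.3350 g


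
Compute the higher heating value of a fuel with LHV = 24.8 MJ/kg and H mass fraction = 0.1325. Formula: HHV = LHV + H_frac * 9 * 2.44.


HHV = LHV + H_frac * 9 * 2.44
= 24.8 + 0.1325 * 9 * 2.44
= 27.7097 MJ/kg

27.7097 MJ/kg


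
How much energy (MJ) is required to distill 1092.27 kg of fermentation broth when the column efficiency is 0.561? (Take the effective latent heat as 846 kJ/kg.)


E = m * 846 / (eta * 1000)
= 1092.27 * 846 / (0.561 * 1000)
= 1647.1665 MJ

1647.1665 MJ


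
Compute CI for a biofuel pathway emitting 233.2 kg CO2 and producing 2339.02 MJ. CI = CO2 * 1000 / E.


CI = CO2 * 1000 / E
= 233.2 * 1000 / 2339.02
= 99.6999 g CO2/MJ

99.6999 g CO2/MJ


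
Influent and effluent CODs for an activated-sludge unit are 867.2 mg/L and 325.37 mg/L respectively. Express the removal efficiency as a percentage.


eta = (COD_in - COD_out) / COD_in * 100
= (867.2 - 325.37) / 867.2 * 100
= 62.4804%

62.4804%


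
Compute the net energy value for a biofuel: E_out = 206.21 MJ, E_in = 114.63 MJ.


NEV = E_out - E_in
= 206.21 - 114.63
= 91.5800 MJ

91.5800 MJ


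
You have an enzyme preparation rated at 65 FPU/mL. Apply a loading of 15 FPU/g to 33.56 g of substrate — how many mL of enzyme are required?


V = dosage * m_sub / activity
V = 15 * 33.56 / 65
V = 7.7446 mL

7.7446 mL


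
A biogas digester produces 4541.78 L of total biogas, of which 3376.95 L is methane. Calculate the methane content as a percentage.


CH4% = V_CH4 / V_total * 100
= 3376.95 / 4541.78 * 100
= 74.3530%

74.3530%


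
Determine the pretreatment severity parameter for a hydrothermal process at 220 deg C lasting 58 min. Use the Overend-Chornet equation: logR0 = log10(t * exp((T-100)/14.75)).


logR0 = log10(t * exp((T - 100) / 14.75))
= log10(58 * exp((220 - 100) / 14.75))
= 5.2967

5.2967


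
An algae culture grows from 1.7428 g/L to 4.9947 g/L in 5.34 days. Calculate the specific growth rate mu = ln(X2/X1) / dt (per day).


mu = ln(X2/X1) / dt
= ln(4.9947/1.7428) / 5.34
= 0.1972 per day

0.1972 per day


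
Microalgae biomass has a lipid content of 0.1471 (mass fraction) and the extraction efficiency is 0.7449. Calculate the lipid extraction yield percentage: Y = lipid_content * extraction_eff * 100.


Y = lipid_content * extraction_eff * 100
= 0.1471 * 0.7449 * 100
= 10.9575%

10.9575%


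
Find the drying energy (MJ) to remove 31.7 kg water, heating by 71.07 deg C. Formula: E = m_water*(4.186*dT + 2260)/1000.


E = m_water * (4.186 * dT + 2260) / 1000
= 31.7 * (4.186 * 71.07 + 2260) / 1000
= 81.0727 MJ

81.0727 MJ


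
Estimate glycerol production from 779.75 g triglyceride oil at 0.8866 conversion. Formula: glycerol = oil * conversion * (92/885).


glycerol = oil * conv * (92/885)
= 779.75 * 0.8866 * 92 / 885
= 71.8667 g

71.8667 g


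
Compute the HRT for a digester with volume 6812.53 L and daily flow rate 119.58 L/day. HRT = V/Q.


HRT = V / Q
= 6812.53 / 119.58
= 56.9705 days

56.9705 days


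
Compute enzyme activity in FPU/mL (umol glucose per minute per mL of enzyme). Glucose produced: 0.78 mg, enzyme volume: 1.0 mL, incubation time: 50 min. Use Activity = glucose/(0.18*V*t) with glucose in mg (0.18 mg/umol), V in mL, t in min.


Activity = glucose_mg / (0.18 mg/umol * V_mL * t_min)
= 0.78 / (0.18 * 1.0 * 50)
= 0.0867 FPU/mL

0.0867 FPU/mL


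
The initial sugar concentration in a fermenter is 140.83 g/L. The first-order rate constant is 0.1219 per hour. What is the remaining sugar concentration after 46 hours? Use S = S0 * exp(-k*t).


S = S0 * exp(-k * t)
S = 140.83 * exp(-0.1219 * 46)
S = 0.5169 g/L

0.5169 g/L


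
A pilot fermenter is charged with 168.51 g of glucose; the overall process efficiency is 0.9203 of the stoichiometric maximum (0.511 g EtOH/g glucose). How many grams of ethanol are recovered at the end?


Actual ethanol: m = 0.511 * 168.51 * 0.9203
m = 79.2458 g

79.2458 g


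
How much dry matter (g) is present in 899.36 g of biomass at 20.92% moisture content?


Wd = Ww * (1 - MC/100)
= 899.36 * (1 - 20.92/100)
= 711.2139 g

711.2139 g


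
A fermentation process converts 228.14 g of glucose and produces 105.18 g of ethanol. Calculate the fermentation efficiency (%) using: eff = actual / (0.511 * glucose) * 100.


Fermentation efficiency = (actual / (0.511 * glucose)) * 100
= (105.18 / (0.511 * 228.14)) * 100
= 90.2217%

90.2217%


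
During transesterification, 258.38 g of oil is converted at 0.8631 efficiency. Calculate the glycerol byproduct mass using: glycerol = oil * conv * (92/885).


glycerol = oil * conv * (92/885)
= 258.38 * 0.8631 * 92 / 885
= 23.1827 g

23.1827 g


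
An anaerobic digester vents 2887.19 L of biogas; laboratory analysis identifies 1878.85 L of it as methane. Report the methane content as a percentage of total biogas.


CH4% = V_CH4 / V_total * 100
= 1878.85 / 2887.19 * 100
= 65.0754%

65.0754%


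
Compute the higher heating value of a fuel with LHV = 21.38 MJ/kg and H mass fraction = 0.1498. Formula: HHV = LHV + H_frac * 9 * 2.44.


HHV = LHV + H_frac * 9 * 2.44
= 21.38 + 0.1498 * 9 * 2.44
= 24.6696 MJ/kg

24.6696 MJ/kg


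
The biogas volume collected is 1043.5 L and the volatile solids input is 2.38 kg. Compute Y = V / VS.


Y = V / VS
= 1043.5 / 2.38
= 438.4454 L/kg VS

438.4454 L/kg VS


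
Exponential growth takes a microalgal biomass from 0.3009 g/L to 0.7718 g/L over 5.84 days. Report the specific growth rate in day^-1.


mu = ln(X2/X1) / dt
= ln(0.7718/0.3009) / 5.84
= 0.1613 per day

0.1613 per day


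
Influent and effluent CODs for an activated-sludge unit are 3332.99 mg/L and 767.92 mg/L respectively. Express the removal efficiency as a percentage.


eta = (COD_in - COD_out) / COD_in * 100
= (3332.99 - 767.92) / 3332.99 * 100
= 76.9600%

76.9600%


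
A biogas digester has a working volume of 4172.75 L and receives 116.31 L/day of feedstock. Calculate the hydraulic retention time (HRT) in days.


HRT = V / Q
= 4172.75 / 116.31
= 35.8761 days

35.8761 days


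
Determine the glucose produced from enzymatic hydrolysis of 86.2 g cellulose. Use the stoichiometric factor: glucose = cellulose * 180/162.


glucose = cellulose * 180/162
= 86.2 * 180/162
= 95.7778 g

95.7778 g


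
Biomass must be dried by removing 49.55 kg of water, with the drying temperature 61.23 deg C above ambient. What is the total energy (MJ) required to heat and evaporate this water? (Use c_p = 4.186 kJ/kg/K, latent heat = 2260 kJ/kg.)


E = m_water * (4.186 * dT + 2260) / 1000
= 49.55 * (4.186 * 61.23 + 2260) / 1000
= 124.6831 MJ

124.6831 MJ


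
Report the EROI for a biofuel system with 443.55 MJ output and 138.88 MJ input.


EROI = E_out / E_in
= 443.55 / 138.88
= 3.1938

3.1938


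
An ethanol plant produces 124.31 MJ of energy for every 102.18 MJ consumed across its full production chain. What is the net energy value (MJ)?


NEV = E_out - E_in
= 124.31 - 102.18
= 22.1300 MJ

22.1300 MJ


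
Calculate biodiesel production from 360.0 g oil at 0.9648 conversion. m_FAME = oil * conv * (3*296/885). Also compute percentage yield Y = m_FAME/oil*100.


m_FAME = oil * conv * (3 * 296 / 885) = oil * conv * (888/885)
= 360.0 * 0.9648 * 888 / 885
= 348.5054 g
Y = m_FAME / oil * 100 = conv * (888/885) * 100
= 0.9648 * 888 / 885 * 100
= 96.81%

348.5054 g FAME; Y = 96.81%


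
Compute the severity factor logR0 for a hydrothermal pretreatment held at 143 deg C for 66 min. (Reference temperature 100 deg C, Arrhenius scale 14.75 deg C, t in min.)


logR0 = log10(t * exp((T - 100) / 14.75))
= log10(66 * exp((143 - 100) / 14.75))
= 3.0856

3.0856


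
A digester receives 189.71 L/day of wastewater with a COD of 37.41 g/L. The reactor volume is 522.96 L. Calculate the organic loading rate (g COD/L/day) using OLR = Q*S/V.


OLR = Q * S / V
= 189.71 * 37.41 / 522.96
= 13.5709 g/L/day

13.5709 g/L/day


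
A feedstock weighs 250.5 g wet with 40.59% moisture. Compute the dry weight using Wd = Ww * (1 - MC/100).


Wd = Ww * (1 - MC/100)
= 250.5 * (1 - 40.59/100)
= 148.8220 g

148.8220 g


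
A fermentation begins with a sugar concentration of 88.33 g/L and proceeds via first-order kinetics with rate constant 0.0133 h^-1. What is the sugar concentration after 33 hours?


S = S0 * exp(-k * t)
S = 88.33 * exp(-0.0133 * 33)
S = 56.9503 g/L

56.9503 g/L


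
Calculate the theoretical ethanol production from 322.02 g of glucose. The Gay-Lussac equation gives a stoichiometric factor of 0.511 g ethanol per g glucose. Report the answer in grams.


Theoretical ethanol yield: m_EtOH = 0.511 * m_glucose
m_EtOH = 0.511 * 322.02 = 164.5522 g

164.5522 g


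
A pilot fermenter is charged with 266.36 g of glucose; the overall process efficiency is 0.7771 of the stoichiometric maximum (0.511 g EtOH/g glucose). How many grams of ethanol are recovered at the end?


Actual ethanol: m = 0.511 * 266.36 * 0.7771
m = 105.7710 g

105.7710 g


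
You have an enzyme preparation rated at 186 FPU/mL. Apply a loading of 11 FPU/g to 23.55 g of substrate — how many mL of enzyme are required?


V = dosage * m_sub / activity
V = 11 * 23.55 / 186
V = 1.3927 mL

1.3927 mL


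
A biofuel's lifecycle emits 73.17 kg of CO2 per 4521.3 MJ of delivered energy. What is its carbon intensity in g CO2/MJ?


CI = CO2 * 1000 / E
= 73.17 * 1000 / 4521.3
= 16.1834 g CO2/MJ

16.1834 g CO2/MJ


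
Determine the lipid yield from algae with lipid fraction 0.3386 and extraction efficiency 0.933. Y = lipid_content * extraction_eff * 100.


Y = lipid_content * extraction_eff * 100
= 0.3386 * 0.933 * 100
= 31.5914%

31.5914%


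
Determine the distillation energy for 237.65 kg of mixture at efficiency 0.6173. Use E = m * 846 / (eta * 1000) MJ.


E = m * 846 / (eta * 1000)
= 237.65 * 846 / (0.6173 * 1000)
= 325.6956 MJ

325.6956 MJ


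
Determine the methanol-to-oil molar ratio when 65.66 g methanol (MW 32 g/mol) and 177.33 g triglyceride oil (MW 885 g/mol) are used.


Molar ratio = n_MeOH / n_oil = (MeOH/32) / (oil/885) = (MeOH * 885) / (32 * oil)
= (65.66 * 885) / (32 * 177.33)
= 10.2403

10.2403
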